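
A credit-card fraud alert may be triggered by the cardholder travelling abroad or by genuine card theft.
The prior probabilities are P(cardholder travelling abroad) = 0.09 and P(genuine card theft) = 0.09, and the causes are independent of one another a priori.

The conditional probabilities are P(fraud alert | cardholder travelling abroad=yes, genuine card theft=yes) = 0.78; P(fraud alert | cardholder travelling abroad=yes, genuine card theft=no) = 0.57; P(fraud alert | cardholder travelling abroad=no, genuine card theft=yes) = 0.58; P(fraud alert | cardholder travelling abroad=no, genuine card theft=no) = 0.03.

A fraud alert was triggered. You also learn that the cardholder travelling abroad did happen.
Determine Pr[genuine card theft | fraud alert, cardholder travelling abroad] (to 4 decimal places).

Pr[genuine card theft | fraud alert, cardholder travelling abroad] ≈ 0.1192

Numerator (weight on configurations with genuine card theft): 0.78×0.09 = 0.070200
Normalizer over all consistent configurations: 0.57×0.91 + 0.78×0.09 = 0.588900
Posterior = 0.070200 / 0.588900 ≈ 0.1192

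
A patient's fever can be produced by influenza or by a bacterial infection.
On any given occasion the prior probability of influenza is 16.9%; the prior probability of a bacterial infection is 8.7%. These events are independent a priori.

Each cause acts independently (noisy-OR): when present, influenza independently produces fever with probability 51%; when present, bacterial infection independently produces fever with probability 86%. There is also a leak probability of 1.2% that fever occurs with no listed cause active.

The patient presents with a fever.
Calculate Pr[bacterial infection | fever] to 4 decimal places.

Under noisy-OR, P(fever | causes) = 1 − (1−0.012)·∏(1−qᵢ) over the active causes.
For the numerator, keep only bacterial infection=true terms: 0.062297 + 0.013706 = 0.076003
Normalizer over all consistent configurations: 0.012·0.831·0.913 + 0.86168·0.831·0.087 + 0.51588·0.169·0.913 + 0.932223·0.169·0.087 = 0.164706
P(bacterial infection | fever) = 0.076003/0.164706 ≈ 0.4614

Pr[bacterial infection | fever] ≈ 0.4614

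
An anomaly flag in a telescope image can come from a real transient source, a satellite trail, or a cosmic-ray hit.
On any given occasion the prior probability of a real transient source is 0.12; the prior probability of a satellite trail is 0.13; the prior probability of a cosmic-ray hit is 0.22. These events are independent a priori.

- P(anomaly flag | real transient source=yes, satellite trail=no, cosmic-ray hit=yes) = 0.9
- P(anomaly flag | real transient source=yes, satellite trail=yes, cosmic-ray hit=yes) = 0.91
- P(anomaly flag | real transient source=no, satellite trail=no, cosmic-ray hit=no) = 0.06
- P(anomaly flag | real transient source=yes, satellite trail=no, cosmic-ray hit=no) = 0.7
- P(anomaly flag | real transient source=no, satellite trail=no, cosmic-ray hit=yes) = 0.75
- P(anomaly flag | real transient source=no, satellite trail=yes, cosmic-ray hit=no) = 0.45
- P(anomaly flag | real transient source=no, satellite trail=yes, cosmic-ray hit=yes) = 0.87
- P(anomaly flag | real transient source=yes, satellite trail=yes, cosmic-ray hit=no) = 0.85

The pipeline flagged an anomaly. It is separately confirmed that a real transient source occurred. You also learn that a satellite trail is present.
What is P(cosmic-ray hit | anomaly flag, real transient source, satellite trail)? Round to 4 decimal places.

P(anomaly flag | real transient source, satellite trail) = 0.85·0.78 + 0.91·0.22 = 0.663000 + 0.200200 = 0.863200
Of this, 0.200200 comes from 0.91·0.22 (the cosmic-ray hit=true cases).
So P(cosmic-ray hit | anomaly flag, real transient source, satellite trail) = 0.200200/0.863200 ≈ 0.2319.

P(cosmic-ray hit | anomaly flag, real transient source, satellite trail) ≈ 0.2319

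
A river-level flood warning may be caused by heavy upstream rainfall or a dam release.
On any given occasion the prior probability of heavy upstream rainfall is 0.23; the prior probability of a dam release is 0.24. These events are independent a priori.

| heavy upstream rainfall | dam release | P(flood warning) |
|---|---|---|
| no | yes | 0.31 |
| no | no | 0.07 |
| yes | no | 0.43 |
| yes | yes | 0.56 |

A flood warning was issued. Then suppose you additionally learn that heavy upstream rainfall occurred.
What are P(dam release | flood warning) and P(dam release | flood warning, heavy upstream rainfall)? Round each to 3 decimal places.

Sum P(flood warning|·) weighted by the priors over the 4 (heavy upstream rainfall, dam release) configurations:
  P(flood warning) = 0.07*0.77*0.76 + 0.31*0.77*0.24 + 0.43*0.23*0.76 + 0.56*0.23*0.24
        = 0.040964 + 0.057288 + 0.075164 + 0.030912 = 0.204328
Configurations with dam release contribute 0.088200, so
  P(dam release | flood warning) = 0.088200 / 0.204328 ≈ 0.432

Now condition on the additional information:
P(flood warning | heavy upstream rainfall) = 0.43*0.76 + 0.56*0.24 = 0.326800 + 0.134400 = 0.461200
Restricting to configurations with dam release present: 0.56*0.24 = 0.134400.
Hence the posterior is 0.134400/0.461200 ≈ 0.291.
This is intercausal reasoning (explaining away): once heavy upstream rainfall accounts for the flood warning, dam release becomes less likely.

P(dam release | flood warning) ≈ 0.432; P(dam release | flood warning, heavy upstream rainfall) ≈ 0.291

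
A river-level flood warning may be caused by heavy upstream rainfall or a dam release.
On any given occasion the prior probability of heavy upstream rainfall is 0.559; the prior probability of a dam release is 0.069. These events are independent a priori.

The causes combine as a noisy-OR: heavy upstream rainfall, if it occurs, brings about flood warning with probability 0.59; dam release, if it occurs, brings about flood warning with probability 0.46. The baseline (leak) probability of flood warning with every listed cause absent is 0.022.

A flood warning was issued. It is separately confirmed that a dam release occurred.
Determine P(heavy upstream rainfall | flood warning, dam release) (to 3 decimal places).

Under noisy-OR, P(flood warning | causes) = 1 − (1−0.022)·∏(1−qᵢ) over the active causes.
For the numerator, keep only heavy upstream rainfall=true terms: 0.783471×0.559 = 0.437960
The normalizing constant is 0.47188×0.441 + 0.783471×0.559 = 0.646059
P(heavy upstream rainfall | flood warning, dam release) = 0.437960/0.646059 ≈ 0.678

P(heavy upstream rainfall | flood warning, dam release) ≈ 0.678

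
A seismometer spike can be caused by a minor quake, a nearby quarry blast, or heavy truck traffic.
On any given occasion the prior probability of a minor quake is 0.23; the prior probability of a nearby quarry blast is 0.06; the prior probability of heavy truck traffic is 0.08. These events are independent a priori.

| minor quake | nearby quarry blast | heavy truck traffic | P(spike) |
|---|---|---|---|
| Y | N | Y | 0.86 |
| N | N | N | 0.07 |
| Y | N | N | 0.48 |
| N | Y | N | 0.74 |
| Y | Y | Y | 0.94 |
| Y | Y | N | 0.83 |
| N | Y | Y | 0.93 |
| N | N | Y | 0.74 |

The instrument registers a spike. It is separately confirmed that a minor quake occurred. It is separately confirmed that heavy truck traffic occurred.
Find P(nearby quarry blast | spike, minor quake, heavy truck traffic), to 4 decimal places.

P(spike | minor quake, heavy truck traffic) = 0.86*0.94 + 0.94*0.06 = 0.808400 + 0.056400 = 0.864800
Of this, 0.056400 comes from 0.94*0.06 (the nearby quarry blast=true cases).
P(nearby quarry blast | spike, minor quake, heavy truck traffic) = 0.056400 / 0.864800 ≈ 0.0652

P(nearby quarry blast | spike, minor quake, heavy truck traffic) ≈ 0.0652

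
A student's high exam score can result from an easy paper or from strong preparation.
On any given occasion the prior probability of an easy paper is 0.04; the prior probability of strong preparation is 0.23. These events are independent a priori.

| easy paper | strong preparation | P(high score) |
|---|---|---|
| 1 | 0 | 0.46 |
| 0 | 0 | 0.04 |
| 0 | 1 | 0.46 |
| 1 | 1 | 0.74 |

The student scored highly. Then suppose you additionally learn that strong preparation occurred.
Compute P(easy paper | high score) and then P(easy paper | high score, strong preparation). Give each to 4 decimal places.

Enumerate the 4 (easy paper, strong preparation) configurations and weight by the priors:
  P(high score) = 0.04*0.96*0.77 + 0.46*0.96*0.23 + 0.46*0.04*0.77 + 0.74*0.04*0.23
        = 0.029568 + 0.101568 + 0.014168 + 0.006808 = 0.152112
Configurations with easy paper contribute 0.020976, so
  P(easy paper | high score) = 0.020976 / 0.152112 ≈ 0.1379

Now condition on the additional information:
Numerator (weight on configurations with easy paper): 0.74×0.04 = 0.029600
Normalizer over all consistent configurations: 0.46×0.96 + 0.74×0.04 = 0.471200
P(easy paper | high score, strong preparation) = 0.029600/0.471200 ≈ 0.0628

P(easy paper | high score) ≈ 0.1379; P(easy paper | high score, strong preparation) ≈ 0.0628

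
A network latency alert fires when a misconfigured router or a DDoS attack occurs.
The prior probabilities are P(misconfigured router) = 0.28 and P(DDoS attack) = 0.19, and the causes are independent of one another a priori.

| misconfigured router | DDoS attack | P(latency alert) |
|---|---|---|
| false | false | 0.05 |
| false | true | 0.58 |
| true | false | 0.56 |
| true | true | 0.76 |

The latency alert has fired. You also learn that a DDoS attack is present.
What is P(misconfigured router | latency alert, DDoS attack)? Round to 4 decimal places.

Enumerate both values of misconfigured router and weight by the priors:
  P(latency alert | DDoS attack) = 0.58*0.72 + 0.76*0.28
        = 0.417600 + 0.212800 = 0.630400
The terms with misconfigured router present sum to 0.212800, so
  P(misconfigured router | latency alert, DDoS attack) = 0.212800 / 0.630400 ≈ 0.3376

P(misconfigured router | latency alert, DDoS attack) ≈ 0.3376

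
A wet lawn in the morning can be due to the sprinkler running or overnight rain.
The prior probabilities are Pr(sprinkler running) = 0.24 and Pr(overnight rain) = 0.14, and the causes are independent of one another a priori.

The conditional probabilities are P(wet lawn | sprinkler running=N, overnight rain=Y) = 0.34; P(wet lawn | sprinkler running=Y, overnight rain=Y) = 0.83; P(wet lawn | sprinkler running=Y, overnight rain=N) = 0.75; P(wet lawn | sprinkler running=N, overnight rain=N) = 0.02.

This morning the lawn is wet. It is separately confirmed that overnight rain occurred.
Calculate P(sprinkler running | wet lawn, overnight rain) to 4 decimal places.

P(sprinkler running | wet lawn, overnight rain) ≈ 0.4353

P(wet lawn | overnight rain) = 0.34×0.76 + 0.83×0.24 = 0.258400 + 0.199200 = 0.457600
Restricting to configurations with sprinkler running present: 0.83×0.24 = 0.199200.
Hence the posterior is 0.199200/0.457600 ≈ 0.4353.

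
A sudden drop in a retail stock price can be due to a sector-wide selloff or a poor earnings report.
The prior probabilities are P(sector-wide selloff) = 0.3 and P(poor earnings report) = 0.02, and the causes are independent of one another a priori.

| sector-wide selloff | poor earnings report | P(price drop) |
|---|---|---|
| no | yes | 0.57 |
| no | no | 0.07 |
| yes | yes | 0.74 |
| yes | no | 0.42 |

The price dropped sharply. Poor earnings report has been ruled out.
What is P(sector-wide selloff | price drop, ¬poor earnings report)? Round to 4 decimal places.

P(sector-wide selloff | price drop, ¬poor earnings report) ≈ 0.7200

Weight on sector-wide selloff=true, given the evidence: 0.42*0.3 = 0.126000
Normalizer over all consistent configurations: 0.07*0.7 + 0.42*0.3 = 0.175000
Posterior = 0.126000 / 0.175000 ≈ 0.7200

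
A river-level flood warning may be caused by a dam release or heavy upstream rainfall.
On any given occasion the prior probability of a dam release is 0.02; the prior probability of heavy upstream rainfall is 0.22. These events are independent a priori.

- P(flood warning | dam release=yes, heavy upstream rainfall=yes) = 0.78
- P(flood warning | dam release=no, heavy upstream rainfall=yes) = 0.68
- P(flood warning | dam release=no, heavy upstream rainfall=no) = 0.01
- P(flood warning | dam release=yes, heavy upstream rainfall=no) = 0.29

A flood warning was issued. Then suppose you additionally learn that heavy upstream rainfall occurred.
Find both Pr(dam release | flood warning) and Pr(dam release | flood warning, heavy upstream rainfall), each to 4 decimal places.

By total probability over the 4 (dam release, heavy upstream rainfall) configurations:
  P(flood warning) = 0.01·0.98·0.78 + 0.68·0.98·0.22 + 0.29·0.02·0.78 + 0.78·0.02·0.22
        = 0.007644 + 0.146608 + 0.004524 + 0.003432 = 0.162208
The terms with dam release present sum to 0.007956, so
  P(dam release | flood warning) = 0.007956 / 0.162208 ≈ 0.0490

With the extra evidence:
P(flood warning | heavy upstream rainfall) = 0.68·0.98 + 0.78·0.02 = 0.666400 + 0.015600 = 0.682000
Restricting to configurations with dam release present: 0.78·0.02 = 0.015600.
P(dam release | flood warning, heavy upstream rainfall) = 0.015600 / 0.682000 ≈ 0.0229

Pr(dam release | flood warning) ≈ 0.0490; Pr(dam release | flood warning, heavy upstream rainfall) ≈ 0.0229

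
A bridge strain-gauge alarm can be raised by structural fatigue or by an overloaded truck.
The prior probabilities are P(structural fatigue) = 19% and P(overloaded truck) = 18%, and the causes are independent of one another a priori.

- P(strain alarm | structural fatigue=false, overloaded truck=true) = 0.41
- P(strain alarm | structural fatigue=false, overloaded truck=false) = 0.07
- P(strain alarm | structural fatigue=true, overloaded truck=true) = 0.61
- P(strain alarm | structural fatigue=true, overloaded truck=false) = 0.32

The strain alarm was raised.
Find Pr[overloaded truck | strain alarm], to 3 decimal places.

Weight on overloaded truck=true, given the evidence: 0.059778 + 0.020862 = 0.080640
Normalizer over all consistent configurations: 0.07×0.81×0.82 + 0.41×0.81×0.18 + 0.32×0.19×0.82 + 0.61×0.19×0.18 = 0.176990
P(overloaded truck | strain alarm) = 0.080640/0.176990 ≈ 0.456

Pr[overloaded truck | strain alarm] ≈ 0.456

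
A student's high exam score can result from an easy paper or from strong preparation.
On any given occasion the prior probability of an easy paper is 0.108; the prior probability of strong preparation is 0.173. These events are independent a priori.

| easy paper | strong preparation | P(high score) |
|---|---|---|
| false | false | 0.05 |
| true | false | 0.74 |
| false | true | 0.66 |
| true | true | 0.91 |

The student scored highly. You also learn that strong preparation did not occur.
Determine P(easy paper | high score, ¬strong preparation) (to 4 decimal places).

P(easy paper | high score, ¬strong preparation) ≈ 0.6418

Weight on easy paper=true, given the evidence: 0.74×0.108 = 0.079920
The normalizing constant is 0.05×0.892 + 0.74×0.108 = 0.124520
Posterior = 0.079920 / 0.124520 ≈ 0.6418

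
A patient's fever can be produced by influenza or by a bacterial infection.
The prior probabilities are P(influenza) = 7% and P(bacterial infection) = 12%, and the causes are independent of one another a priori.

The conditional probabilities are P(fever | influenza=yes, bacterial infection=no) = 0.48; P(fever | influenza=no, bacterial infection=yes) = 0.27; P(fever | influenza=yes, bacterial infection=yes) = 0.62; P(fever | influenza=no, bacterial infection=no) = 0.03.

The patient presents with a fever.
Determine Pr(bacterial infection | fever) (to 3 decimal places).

P(fever) = 0.03·0.93·0.88 + 0.27·0.93·0.12 + 0.48·0.07·0.88 + 0.62·0.07·0.12 = 0.024552 + 0.030132 + 0.029568 + 0.005208 = 0.089460
The bacterial infection-present share is 0.030132 + 0.005208 = 0.035340.
P(bacterial infection | fever) = 0.035340 / 0.089460 ≈ 0.395

Pr(bacterial infection | fever) ≈ 0.395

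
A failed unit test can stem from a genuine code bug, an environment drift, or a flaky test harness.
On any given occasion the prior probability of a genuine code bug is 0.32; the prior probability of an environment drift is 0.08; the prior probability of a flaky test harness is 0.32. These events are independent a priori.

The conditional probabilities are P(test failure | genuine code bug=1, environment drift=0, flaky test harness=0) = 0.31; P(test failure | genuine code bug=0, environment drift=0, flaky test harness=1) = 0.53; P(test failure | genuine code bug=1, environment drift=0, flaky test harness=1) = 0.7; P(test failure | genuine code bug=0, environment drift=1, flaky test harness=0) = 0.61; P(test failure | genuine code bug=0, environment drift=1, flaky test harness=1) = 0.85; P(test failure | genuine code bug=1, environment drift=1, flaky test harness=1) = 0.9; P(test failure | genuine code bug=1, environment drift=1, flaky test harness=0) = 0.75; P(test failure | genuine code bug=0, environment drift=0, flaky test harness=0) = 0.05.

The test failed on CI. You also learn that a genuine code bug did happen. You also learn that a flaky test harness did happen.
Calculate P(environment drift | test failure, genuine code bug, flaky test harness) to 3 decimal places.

P(environment drift | test failure, genuine code bug, flaky test harness) ≈ 0.101

For the numerator, keep only environment drift=true terms: 0.9×0.08 = 0.072000
Normalizer over all consistent configurations: 0.7×0.92 + 0.9×0.08 = 0.716000
Posterior = 0.072000 / 0.716000 ≈ 0.101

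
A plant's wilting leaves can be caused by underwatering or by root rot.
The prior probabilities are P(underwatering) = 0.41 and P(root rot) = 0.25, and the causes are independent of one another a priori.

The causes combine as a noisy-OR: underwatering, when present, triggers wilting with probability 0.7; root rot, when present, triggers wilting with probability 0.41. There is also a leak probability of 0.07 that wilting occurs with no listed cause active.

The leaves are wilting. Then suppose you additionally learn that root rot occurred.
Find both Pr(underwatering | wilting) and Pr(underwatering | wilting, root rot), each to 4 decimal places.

Pr(underwatering | wilting) ≈ 0.7591; Pr(underwatering | wilting, root rot) ≈ 0.5626

Under noisy-OR, P(wilting | causes) = 1 − (1−0.07)·∏(1−qᵢ) over the active causes.
P(wilting) = 0.07*0.59*0.75 + 0.4513*0.59*0.25 + 0.721*0.41*0.75 + 0.83539*0.41*0.25 = 0.030975 + 0.066567 + 0.221708 + 0.085627 = 0.404877
Of this, 0.307335 comes from 0.221708 + 0.085627 (the underwatering=true cases).
Hence the posterior is 0.307335/0.404877 ≈ 0.7591.

With the extra evidence:
For the numerator, keep only underwatering=true terms: 0.83539×0.41 = 0.342510
Denominator P(wilting | root rot): 0.4513×0.59 + 0.83539×0.41 = 0.608777
P(underwatering | wilting, root rot) = 0.342510/0.608777 ≈ 0.5626
The drop from 0.7591 to 0.5626 is the explaining-away (discounting) effect.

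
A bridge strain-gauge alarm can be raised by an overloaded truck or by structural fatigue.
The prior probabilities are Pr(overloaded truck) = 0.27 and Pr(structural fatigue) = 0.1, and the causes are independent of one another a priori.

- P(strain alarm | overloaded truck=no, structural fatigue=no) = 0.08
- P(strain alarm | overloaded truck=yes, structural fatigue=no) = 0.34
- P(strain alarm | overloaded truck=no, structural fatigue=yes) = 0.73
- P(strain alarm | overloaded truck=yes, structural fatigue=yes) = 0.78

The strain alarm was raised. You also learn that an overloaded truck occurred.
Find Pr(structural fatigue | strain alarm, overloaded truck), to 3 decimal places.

Pr(structural fatigue | strain alarm, overloaded truck) ≈ 0.203

Weight on structural fatigue=true, given the evidence: 0.78*0.1 = 0.078000
Denominator P(strain alarm | overloaded truck): 0.34*0.9 + 0.78*0.1 = 0.384000
P(structural fatigue | strain alarm, overloaded truck) = 0.078000/0.384000 ≈ 0.203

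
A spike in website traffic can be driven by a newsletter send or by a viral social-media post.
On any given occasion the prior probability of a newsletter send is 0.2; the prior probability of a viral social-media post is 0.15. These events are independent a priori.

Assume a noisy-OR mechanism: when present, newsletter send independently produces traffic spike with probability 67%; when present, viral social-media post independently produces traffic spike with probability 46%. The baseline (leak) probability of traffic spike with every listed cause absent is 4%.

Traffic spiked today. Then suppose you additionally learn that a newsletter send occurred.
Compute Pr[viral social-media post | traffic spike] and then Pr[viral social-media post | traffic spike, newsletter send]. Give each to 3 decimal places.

Pr[viral social-media post | traffic spike] ≈ 0.366; Pr[viral social-media post | traffic spike, newsletter send] ≈ 0.176

Under noisy-OR, P(traffic spike | causes) = 1 − (1−0.04)·∏(1−qᵢ) over the active causes.
By total probability over the 4 (newsletter send, viral social-media post) configurations:
  P(traffic spike) = 0.04·0.8·0.85 + 0.4816·0.8·0.15 + 0.6832·0.2·0.85 + 0.828928·0.2·0.15
        = 0.027200 + 0.057792 + 0.116144 + 0.024868 = 0.226004
Configurations with viral social-media post contribute 0.082660, so
  P(viral social-media post | traffic spike) = 0.082660 / 0.226004 ≈ 0.366

With the extra evidence:
P(traffic spike | newsletter send) = 0.6832·0.85 + 0.828928·0.15 = 0.580720 + 0.124339 = 0.705059
Of this, 0.124339 comes from 0.828928·0.15 (the viral social-media post=true cases).
Hence the posterior is 0.124339/0.705059 ≈ 0.176.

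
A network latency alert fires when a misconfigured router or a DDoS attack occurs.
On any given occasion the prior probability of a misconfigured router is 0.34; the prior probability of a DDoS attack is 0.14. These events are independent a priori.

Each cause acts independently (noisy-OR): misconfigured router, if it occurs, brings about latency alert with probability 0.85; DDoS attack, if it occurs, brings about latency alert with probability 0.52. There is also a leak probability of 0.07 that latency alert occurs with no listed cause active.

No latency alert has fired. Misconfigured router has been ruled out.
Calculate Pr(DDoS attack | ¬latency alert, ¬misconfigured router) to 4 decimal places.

Under noisy-OR, P(latency alert | causes) = 1 − (1−0.07)·∏(1−qᵢ) over the active causes.
P(¬latency alert | ¬misconfigured router) = 0.93·0.86 + 0.4464·0.14 = 0.799800 + 0.062496 = 0.862296
The DDoS attack-present share is 0.4464·0.14 = 0.062496.
Hence the posterior is 0.062496/0.862296 ≈ 0.0725.

Pr(DDoS attack | ¬latency alert, ¬misconfigured router) ≈ 0.0725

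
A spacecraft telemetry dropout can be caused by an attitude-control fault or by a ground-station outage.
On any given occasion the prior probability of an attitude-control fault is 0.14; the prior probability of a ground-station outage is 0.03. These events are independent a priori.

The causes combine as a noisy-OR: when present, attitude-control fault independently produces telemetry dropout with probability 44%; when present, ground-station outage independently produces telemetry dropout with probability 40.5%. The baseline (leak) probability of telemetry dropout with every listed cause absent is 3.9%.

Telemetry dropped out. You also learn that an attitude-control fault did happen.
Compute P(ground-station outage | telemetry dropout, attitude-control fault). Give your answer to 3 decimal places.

Under noisy-OR, P(telemetry dropout | causes) = 1 − (1−0.039)·∏(1−qᵢ) over the active causes.
P(telemetry dropout | attitude-control fault) = 0.46184*0.97 + 0.679795*0.03 = 0.447985 + 0.020394 = 0.468379
The ground-station outage-present share is 0.679795*0.03 = 0.020394.
P(ground-station outage | telemetry dropout, attitude-control fault) = 0.020394 / 0.468379 ≈ 0.044

P(ground-station outage | telemetry dropout, attitude-control fault) ≈ 0.044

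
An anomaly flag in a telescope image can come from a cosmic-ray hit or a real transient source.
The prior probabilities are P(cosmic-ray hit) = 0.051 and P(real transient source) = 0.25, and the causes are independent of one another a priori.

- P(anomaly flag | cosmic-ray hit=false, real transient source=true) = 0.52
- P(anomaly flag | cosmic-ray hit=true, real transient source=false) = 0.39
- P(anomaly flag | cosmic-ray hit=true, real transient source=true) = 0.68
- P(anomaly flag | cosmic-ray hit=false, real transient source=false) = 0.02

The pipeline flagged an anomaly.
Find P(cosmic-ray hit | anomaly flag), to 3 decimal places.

P(anomaly flag) = 0.02·0.949·0.75 + 0.52·0.949·0.25 + 0.39·0.051·0.75 + 0.68·0.051·0.25 = 0.014235 + 0.123370 + 0.014917 + 0.008670 = 0.161192
Of this, 0.023587 comes from 0.014917 + 0.008670 (the cosmic-ray hit=true cases).
P(cosmic-ray hit | anomaly flag) = 0.023587 / 0.161192 ≈ 0.146

P(cosmic-ray hit | anomaly flag) ≈ 0.146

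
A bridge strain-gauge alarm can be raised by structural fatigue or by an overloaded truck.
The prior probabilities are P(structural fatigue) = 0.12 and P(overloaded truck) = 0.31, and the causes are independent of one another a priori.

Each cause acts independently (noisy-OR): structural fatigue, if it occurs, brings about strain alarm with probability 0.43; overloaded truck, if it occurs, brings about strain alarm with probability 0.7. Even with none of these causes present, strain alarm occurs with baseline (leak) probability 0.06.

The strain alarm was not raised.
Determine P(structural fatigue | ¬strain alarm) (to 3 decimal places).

P(structural fatigue | ¬strain alarm) ≈ 0.072

Under noisy-OR, P(strain alarm | causes) = 1 − (1−0.06)·∏(1−qᵢ) over the active causes.
Sum P(¬strain alarm|·) weighted by the priors over the 4 (structural fatigue, overloaded truck) configurations:
  P(¬strain alarm) = 0.94×0.88×0.69 + 0.282×0.88×0.31 + 0.5358×0.12×0.69 + 0.16074×0.12×0.31
        = 0.570768 + 0.076930 + 0.044364 + 0.005980 = 0.698042
Keeping only the structural fatigue-present terms gives 0.050344, so
  P(structural fatigue | ¬strain alarm) = 0.050344 / 0.698042 ≈ 0.072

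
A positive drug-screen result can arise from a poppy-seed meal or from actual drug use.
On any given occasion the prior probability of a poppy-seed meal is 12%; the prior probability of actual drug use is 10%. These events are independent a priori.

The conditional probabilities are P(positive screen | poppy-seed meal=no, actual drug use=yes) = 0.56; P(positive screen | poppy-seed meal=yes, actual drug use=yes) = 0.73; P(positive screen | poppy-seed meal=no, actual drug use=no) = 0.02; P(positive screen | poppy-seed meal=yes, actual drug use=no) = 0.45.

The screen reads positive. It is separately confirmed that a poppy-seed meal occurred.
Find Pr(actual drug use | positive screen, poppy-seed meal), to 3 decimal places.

P(positive screen | poppy-seed meal) = 0.45×0.9 + 0.73×0.1 = 0.405000 + 0.073000 = 0.478000
Of this, 0.073000 comes from 0.73×0.1 (the actual drug use=true cases).
So P(actual drug use | positive screen, poppy-seed meal) = 0.073000/0.478000 ≈ 0.153.

Pr(actual drug use | positive screen, poppy-seed meal) ≈ 0.153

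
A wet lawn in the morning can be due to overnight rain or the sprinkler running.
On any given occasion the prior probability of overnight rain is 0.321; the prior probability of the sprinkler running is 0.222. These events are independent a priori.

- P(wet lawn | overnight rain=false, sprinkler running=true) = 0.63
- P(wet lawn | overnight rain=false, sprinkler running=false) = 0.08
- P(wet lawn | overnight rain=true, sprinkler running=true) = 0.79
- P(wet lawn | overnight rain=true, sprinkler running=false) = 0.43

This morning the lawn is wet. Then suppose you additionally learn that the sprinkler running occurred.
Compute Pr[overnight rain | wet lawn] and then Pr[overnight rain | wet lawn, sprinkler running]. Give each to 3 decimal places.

Pr[overnight rain | wet lawn] ≈ 0.544; Pr[overnight rain | wet lawn, sprinkler running] ≈ 0.372

For the numerator, keep only overnight rain=true terms: 0.107387 + 0.056297 = 0.163684
The normalizing constant is 0.08*0.679*0.778 + 0.63*0.679*0.222 + 0.43*0.321*0.778 + 0.79*0.321*0.222 = 0.300910
Posterior = 0.163684 / 0.300910 ≈ 0.544

Now also conditioning on sprinkler running=true:
P(wet lawn | sprinkler running) = 0.63*0.679 + 0.79*0.321 = 0.427770 + 0.253590 = 0.681360
Restricting to configurations with overnight rain present: 0.79*0.321 = 0.253590.
Hence the posterior is 0.253590/0.681360 ≈ 0.372.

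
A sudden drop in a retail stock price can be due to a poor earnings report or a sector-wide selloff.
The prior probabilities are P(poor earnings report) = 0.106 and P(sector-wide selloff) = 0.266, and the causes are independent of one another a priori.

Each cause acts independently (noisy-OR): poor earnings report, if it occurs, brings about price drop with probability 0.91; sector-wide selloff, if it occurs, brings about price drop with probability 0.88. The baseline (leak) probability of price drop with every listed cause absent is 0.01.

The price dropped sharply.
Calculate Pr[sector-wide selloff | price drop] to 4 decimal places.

Pr[sector-wide selloff | price drop] ≈ 0.7541

Under noisy-OR, P(price drop | causes) = 1 − (1−0.01)·∏(1−qᵢ) over the active causes.
By total probability over the 4 (poor earnings report, sector-wide selloff) configurations:
  P(price drop) = 0.01×0.894×0.734 + 0.8812×0.894×0.266 + 0.9109×0.106×0.734 + 0.989308×0.106×0.266
        = 0.006562 + 0.209553 + 0.070872 + 0.027895 = 0.314882
Keeping only the sector-wide selloff-present terms gives 0.237448, so
  P(sector-wide selloff | price drop) = 0.237448 / 0.314882 ≈ 0.7541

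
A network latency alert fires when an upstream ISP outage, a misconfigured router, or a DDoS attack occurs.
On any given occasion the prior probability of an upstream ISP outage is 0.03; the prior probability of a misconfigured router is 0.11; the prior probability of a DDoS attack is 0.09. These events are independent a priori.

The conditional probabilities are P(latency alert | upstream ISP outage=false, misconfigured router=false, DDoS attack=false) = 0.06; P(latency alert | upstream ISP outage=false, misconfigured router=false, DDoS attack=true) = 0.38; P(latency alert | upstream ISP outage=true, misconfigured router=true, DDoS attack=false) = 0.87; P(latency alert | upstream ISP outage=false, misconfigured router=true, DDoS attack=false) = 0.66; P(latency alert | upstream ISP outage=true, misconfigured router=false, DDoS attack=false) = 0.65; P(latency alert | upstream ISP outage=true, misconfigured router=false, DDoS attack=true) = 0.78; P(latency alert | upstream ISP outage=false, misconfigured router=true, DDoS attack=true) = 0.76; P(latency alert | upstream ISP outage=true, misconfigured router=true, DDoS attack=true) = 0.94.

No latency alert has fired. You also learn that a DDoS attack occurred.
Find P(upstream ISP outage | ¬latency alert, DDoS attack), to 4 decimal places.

P(upstream ISP outage | ¬latency alert, DDoS attack) ≈ 0.0107

P(¬latency alert | DDoS attack) = 0.62*0.97*0.89 + 0.24*0.97*0.11 + 0.22*0.03*0.89 + 0.06*0.03*0.11 = 0.535246 + 0.025608 + 0.005874 + 0.000198 = 0.566926
Of this, 0.006072 comes from 0.005874 + 0.000198 (the upstream ISP outage=true cases).
Hence the posterior is 0.006072/0.566926 ≈ 0.0107.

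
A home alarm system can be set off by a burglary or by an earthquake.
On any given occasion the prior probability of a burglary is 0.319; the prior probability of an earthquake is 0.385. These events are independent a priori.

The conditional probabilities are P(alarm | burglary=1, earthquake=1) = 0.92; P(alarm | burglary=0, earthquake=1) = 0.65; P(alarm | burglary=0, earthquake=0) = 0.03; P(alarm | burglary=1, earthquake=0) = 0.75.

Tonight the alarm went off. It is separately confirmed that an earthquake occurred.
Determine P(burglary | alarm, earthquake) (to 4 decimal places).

Weight on burglary=true, given the evidence: 0.92×0.319 = 0.293480
Denominator P(alarm | earthquake): 0.65×0.681 + 0.92×0.319 = 0.736130
P(burglary | alarm, earthquake) = 0.293480/0.736130 ≈ 0.3987

P(burglary | alarm, earthquake) ≈ 0.3987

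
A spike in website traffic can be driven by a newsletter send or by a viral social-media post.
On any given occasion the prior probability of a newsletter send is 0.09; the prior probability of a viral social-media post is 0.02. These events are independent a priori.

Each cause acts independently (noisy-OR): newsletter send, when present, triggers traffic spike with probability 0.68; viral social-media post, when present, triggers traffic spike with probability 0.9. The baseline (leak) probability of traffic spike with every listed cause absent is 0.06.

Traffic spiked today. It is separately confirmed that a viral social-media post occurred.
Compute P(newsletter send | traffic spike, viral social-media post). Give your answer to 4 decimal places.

P(newsletter send | traffic spike, viral social-media post) ≈ 0.0957

Under noisy-OR, P(traffic spike | causes) = 1 − (1−0.06)·∏(1−qᵢ) over the active causes.
Weight on newsletter send=true, given the evidence: 0.96992·0.09 = 0.087293
Normalizer over all consistent configurations: 0.906·0.91 + 0.96992·0.09 = 0.911753
Posterior = 0.087293 / 0.911753 ≈ 0.0957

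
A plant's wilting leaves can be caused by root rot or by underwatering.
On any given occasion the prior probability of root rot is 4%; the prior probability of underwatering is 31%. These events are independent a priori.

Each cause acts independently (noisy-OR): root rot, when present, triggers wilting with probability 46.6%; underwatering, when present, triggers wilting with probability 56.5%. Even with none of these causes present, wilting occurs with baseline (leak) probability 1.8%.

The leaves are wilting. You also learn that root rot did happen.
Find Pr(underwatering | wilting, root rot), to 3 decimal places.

Pr(underwatering | wilting, root rot) ≈ 0.422

Under noisy-OR, P(wilting | causes) = 1 − (1−0.018)·∏(1−qᵢ) over the active causes.
Enumerate both values of underwatering and weight by the priors:
  P(wilting | root rot) = 0.475612·0.69 + 0.771891·0.31
        = 0.328172 + 0.239286 = 0.567458
The terms with underwatering present sum to 0.239286, so
  P(underwatering | wilting, root rot) = 0.239286 / 0.567458 ≈ 0.422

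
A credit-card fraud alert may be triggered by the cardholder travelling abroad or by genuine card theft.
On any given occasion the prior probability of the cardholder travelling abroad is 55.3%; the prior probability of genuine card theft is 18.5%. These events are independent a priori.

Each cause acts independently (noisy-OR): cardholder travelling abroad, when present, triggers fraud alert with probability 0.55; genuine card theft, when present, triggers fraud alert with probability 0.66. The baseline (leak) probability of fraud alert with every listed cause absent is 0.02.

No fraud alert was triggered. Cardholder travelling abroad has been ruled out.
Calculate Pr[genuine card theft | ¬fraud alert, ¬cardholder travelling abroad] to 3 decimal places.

Under noisy-OR, P(fraud alert | causes) = 1 − (1−0.02)·∏(1−qᵢ) over the active causes.
Enumerate both values of genuine card theft and weight by the priors:
  P(¬fraud alert | ¬cardholder travelling abroad) = 0.98*0.815 + 0.3332*0.185
        = 0.798700 + 0.061642 = 0.860342
The terms with genuine card theft present sum to 0.061642, so
  P(genuine card theft | ¬fraud alert, ¬cardholder travelling abroad) = 0.061642 / 0.860342 ≈ 0.072

Pr[genuine card theft | ¬fraud alert, ¬cardholder travelling abroad] ≈ 0.072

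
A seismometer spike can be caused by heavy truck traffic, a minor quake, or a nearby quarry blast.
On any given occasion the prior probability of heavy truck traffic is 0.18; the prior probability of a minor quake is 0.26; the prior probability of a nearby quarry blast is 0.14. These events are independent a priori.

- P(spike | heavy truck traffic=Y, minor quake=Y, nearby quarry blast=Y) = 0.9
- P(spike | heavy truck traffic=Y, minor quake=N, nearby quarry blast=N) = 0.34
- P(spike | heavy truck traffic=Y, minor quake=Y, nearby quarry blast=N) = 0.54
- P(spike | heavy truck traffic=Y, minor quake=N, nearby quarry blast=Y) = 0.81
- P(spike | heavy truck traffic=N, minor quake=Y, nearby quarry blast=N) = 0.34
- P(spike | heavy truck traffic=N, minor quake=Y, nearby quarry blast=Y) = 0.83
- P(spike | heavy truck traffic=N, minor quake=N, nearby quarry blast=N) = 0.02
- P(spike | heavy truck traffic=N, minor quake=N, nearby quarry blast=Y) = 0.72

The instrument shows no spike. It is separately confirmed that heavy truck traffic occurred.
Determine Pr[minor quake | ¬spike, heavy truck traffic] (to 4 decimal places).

P(¬spike | heavy truck traffic) = 0.66·0.74·0.86 + 0.19·0.74·0.14 + 0.46·0.26·0.86 + 0.1·0.26·0.14 = 0.420024 + 0.019684 + 0.102856 + 0.003640 = 0.546204
Restricting to configurations with minor quake present: 0.102856 + 0.003640 = 0.106496.
P(minor quake | ¬spike, heavy truck traffic) = 0.106496 / 0.546204 ≈ 0.1950

Pr[minor quake | ¬spike, heavy truck traffic] ≈ 0.1950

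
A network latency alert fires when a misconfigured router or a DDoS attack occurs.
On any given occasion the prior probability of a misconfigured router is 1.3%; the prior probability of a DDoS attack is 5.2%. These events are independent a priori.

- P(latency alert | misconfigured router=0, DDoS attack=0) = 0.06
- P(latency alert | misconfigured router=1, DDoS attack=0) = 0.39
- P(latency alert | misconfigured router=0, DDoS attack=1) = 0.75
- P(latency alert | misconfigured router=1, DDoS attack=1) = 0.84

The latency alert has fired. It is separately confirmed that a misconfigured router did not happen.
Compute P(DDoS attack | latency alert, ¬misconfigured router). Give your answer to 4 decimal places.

P(DDoS attack | latency alert, ¬misconfigured router) ≈ 0.4068

By total probability over both values of DDoS attack:
  P(latency alert | ¬misconfigured router) = 0.06×0.948 + 0.75×0.052
        = 0.056880 + 0.039000 = 0.095880
Configurations with DDoS attack contribute 0.039000, so
  P(DDoS attack | latency alert, ¬misconfigured router) = 0.039000 / 0.095880 ≈ 0.4068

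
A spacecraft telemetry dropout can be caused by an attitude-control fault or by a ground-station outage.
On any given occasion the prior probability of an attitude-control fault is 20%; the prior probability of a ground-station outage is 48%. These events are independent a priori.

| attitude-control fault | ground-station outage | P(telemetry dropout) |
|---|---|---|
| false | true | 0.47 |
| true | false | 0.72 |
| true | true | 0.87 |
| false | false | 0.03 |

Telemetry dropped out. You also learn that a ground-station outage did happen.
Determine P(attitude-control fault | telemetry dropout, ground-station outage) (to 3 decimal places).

P(attitude-control fault | telemetry dropout, ground-station outage) ≈ 0.316

Numerator (weight on configurations with attitude-control fault): 0.87·0.2 = 0.174000
The normalizing constant is 0.47·0.8 + 0.87·0.2 = 0.550000
P(attitude-control fault | telemetry dropout, ground-station outage) = 0.174000/0.550000 ≈ 0.316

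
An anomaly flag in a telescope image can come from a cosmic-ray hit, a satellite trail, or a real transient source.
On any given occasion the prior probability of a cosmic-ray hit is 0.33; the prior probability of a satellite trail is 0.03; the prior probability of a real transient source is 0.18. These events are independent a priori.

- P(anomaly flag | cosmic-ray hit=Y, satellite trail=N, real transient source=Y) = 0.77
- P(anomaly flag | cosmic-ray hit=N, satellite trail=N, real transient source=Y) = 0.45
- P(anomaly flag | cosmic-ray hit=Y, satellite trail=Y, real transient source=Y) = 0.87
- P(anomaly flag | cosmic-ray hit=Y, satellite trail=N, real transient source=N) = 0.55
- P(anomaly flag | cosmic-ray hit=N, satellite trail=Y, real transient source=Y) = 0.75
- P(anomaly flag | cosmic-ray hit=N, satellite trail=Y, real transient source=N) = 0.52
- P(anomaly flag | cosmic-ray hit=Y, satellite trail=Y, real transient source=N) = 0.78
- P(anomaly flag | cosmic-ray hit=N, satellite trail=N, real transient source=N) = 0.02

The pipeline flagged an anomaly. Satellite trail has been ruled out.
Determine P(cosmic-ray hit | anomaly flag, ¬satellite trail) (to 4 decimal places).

P(anomaly flag | ¬satellite trail) = 0.02×0.67×0.82 + 0.45×0.67×0.18 + 0.55×0.33×0.82 + 0.77×0.33×0.18 = 0.010988 + 0.054270 + 0.148830 + 0.045738 = 0.259826
Restricting to configurations with cosmic-ray hit present: 0.148830 + 0.045738 = 0.194568.
So P(cosmic-ray hit | anomaly flag, ¬satellite trail) = 0.194568/0.259826 ≈ 0.7488.

P(cosmic-ray hit | anomaly flag, ¬satellite trail) ≈ 0.7488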